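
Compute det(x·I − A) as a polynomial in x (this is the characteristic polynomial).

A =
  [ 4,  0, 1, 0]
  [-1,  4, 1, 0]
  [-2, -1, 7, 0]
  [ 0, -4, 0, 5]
x^4 - 20*x^3 + 150*x^2 - 500*x + 625

Expanding det(x·I − A) (e.g. by cofactor expansion or by noting that A is similar to its Jordan form J, which has the same characteristic polynomial as A) gives
  χ_A(x) = x^4 - 20*x^3 + 150*x^2 - 500*x + 625
which factors as (x - 5)^4. The eigenvalues (with algebraic multiplicities) are λ = 5 with multiplicity 4.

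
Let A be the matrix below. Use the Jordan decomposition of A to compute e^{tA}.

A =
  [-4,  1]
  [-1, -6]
e^{tA} =
  [t*exp(-5*t) + exp(-5*t), t*exp(-5*t)]
  [-t*exp(-5*t), -t*exp(-5*t) + exp(-5*t)]

Strategy: write A = P · J · P⁻¹ where J is a Jordan canonical form, so e^{tA} = P · e^{tJ} · P⁻¹, and e^{tJ} can be computed block-by-block.

A has Jordan form
J =
  [-5,  1]
  [ 0, -5]
(up to reordering of blocks).

Per-block formulas:
  For a 2×2 Jordan block J_2(-5): exp(t · J_2(-5)) = e^(-5t)·(I + t·N), where N is the 2×2 nilpotent shift.

After assembling e^{tJ} and conjugating by P, we get:

e^{tA} =
  [t*exp(-5*t) + exp(-5*t), t*exp(-5*t)]
  [-t*exp(-5*t), -t*exp(-5*t) + exp(-5*t)]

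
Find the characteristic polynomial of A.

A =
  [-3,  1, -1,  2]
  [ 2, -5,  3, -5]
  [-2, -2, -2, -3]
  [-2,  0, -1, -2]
x^4 + 12*x^3 + 54*x^2 + 108*x + 81

Expanding det(x·I − A) (e.g. by cofactor expansion or by noting that A is similar to its Jordan form J, which has the same characteristic polynomial as A) gives
  χ_A(x) = x^4 + 12*x^3 + 54*x^2 + 108*x + 81
which factors as (x + 3)^4. The eigenvalues (with algebraic multiplicities) are λ = -3 with multiplicity 4.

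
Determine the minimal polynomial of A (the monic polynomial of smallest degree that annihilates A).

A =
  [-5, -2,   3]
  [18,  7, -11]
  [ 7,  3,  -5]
x^3 + 3*x^2 + 3*x + 1

The characteristic polynomial is χ_A(x) = (x + 1)^3, so the eigenvalues are known. The minimal polynomial is
  m_A(x) = Π_λ (x − λ)^{k_λ}
where k_λ is the size of the *largest* Jordan block for λ (equivalently, the smallest k with (A − λI)^k v = 0 for every generalised eigenvector v of λ).

  λ = -1: largest Jordan block has size 3, contributing (x + 1)^3

So m_A(x) = (x + 1)^3 = x^3 + 3*x^2 + 3*x + 1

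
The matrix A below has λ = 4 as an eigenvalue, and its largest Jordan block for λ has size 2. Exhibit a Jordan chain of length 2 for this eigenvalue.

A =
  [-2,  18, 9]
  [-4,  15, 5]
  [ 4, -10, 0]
A Jordan chain for λ = 4 of length 2:
v_1 = (-6, -4, 4)ᵀ
v_2 = (1, 0, 0)ᵀ

Let N = A − (4)·I. We want v_2 with N^2 v_2 = 0 but N^1 v_2 ≠ 0; then v_{j-1} := N · v_j for j = 2, …, 2.

Pick v_2 = (1, 0, 0)ᵀ.
Then v_1 = N · v_2 = (-6, -4, 4)ᵀ.

Sanity check: (A − (4)·I) v_1 = (0, 0, 0)ᵀ = 0. ✓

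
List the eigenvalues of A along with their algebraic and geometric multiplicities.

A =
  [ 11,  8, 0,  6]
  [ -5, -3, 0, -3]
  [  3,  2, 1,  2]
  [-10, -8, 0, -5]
λ = 1: alg = 4, geom = 2

Step 1 — factor the characteristic polynomial to read off the algebraic multiplicities:
  χ_A(x) = (x - 1)^4

Step 2 — compute geometric multiplicities via the rank-nullity identity g(λ) = n − rank(A − λI):
  rank(A − (1)·I) = 2, so dim ker(A − (1)·I) = n − 2 = 2

Summary:
  λ = 1: algebraic multiplicity = 4, geometric multiplicity = 2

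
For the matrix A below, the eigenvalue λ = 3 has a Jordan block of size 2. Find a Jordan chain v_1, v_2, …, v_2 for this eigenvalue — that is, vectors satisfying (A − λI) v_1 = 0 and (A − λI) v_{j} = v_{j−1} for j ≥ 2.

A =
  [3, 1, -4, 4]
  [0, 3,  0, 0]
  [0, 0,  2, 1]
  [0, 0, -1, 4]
A Jordan chain for λ = 3 of length 2:
v_1 = (1, 0, 0, 0)ᵀ
v_2 = (0, 1, 0, 0)ᵀ

Let N = A − (3)·I. We want v_2 with N^2 v_2 = 0 but N^1 v_2 ≠ 0; then v_{j-1} := N · v_j for j = 2, …, 2.

Pick v_2 = (0, 1, 0, 0)ᵀ.
Then v_1 = N · v_2 = (1, 0, 0, 0)ᵀ.

Sanity check: (A − (3)·I) v_1 = (0, 0, 0, 0)ᵀ = 0. ✓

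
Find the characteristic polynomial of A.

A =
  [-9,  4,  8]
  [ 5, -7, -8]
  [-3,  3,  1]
x^3 + 15*x^2 + 75*x + 125

Expanding det(x·I − A) (e.g. by cofactor expansion or by noting that A is similar to its Jordan form J, which has the same characteristic polynomial as A) gives
  χ_A(x) = x^3 + 15*x^2 + 75*x + 125
which factors as (x + 5)^3. The eigenvalues (with algebraic multiplicities) are λ = -5 with multiplicity 3.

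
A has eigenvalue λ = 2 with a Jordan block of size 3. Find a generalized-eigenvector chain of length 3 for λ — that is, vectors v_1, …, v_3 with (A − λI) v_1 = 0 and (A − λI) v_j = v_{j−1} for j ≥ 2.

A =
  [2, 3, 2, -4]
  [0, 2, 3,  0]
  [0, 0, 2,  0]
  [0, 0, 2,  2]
A Jordan chain for λ = 2 of length 3:
v_1 = (1, 0, 0, 0)ᵀ
v_2 = (2, 3, 0, 2)ᵀ
v_3 = (0, 0, 1, 0)ᵀ

Let N = A − (2)·I. We want v_3 with N^3 v_3 = 0 but N^2 v_3 ≠ 0; then v_{j-1} := N · v_j for j = 3, …, 2.

Pick v_3 = (0, 0, 1, 0)ᵀ.
Then v_2 = N · v_3 = (2, 3, 0, 2)ᵀ.
Then v_1 = N · v_2 = (1, 0, 0, 0)ᵀ.

Sanity check: (A − (2)·I) v_1 = (0, 0, 0, 0)ᵀ = 0. ✓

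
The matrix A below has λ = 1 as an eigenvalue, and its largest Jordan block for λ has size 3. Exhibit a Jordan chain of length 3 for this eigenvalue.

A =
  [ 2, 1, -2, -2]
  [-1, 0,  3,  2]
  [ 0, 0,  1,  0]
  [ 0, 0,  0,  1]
A Jordan chain for λ = 1 of length 3:
v_1 = (1, -1, 0, 0)ᵀ
v_2 = (-2, 3, 0, 0)ᵀ
v_3 = (0, 0, 1, 0)ᵀ

Let N = A − (1)·I. We want v_3 with N^3 v_3 = 0 but N^2 v_3 ≠ 0; then v_{j-1} := N · v_j for j = 3, …, 2.

Pick v_3 = (0, 0, 1, 0)ᵀ.
Then v_2 = N · v_3 = (-2, 3, 0, 0)ᵀ.
Then v_1 = N · v_2 = (1, -1, 0, 0)ᵀ.

Sanity check: (A − (1)·I) v_1 = (0, 0, 0, 0)ᵀ = 0. ✓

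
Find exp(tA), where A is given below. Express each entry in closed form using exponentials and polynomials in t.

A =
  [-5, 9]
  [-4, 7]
e^{tA} =
  [-6*t*exp(t) + exp(t), 9*t*exp(t)]
  [-4*t*exp(t), 6*t*exp(t) + exp(t)]

Strategy: write A = P · J · P⁻¹ where J is a Jordan canonical form, so e^{tA} = P · e^{tJ} · P⁻¹, and e^{tJ} can be computed block-by-block.

A has Jordan form
J =
  [1, 1]
  [0, 1]
(up to reordering of blocks).

Per-block formulas:
  For a 2×2 Jordan block J_2(1): exp(t · J_2(1)) = e^(1t)·(I + t·N), where N is the 2×2 nilpotent shift.

After assembling e^{tJ} and conjugating by P, we get:

e^{tA} =
  [-6*t*exp(t) + exp(t), 9*t*exp(t)]
  [-4*t*exp(t), 6*t*exp(t) + exp(t)]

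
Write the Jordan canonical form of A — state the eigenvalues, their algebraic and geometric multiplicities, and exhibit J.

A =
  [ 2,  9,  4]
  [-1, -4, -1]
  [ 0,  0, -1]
J_3(-1)

The characteristic polynomial is
  det(x·I − A) = x^3 + 3*x^2 + 3*x + 1 = (x + 1)^3

Eigenvalues and multiplicities (the geometric multiplicity of λ is n − rank(A − λI), which equals the number of Jordan blocks for λ):
  λ = -1: algebraic multiplicity = 3, geometric multiplicity = 1

Determining the block sizes for each eigenvalue:
  λ = -1: one block (gm = 1), so the single block has size am = 3 → block sizes [3]

Assembling the blocks gives a Jordan form
J =
  [-1,  1,  0]
  [ 0, -1,  1]
  [ 0,  0, -1]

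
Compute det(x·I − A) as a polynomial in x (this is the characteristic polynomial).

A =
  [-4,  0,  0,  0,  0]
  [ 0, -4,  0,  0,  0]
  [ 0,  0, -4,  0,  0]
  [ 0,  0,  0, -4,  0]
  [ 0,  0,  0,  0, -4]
x^5 + 20*x^4 + 160*x^3 + 640*x^2 + 1280*x + 1024

Expanding det(x·I − A) (e.g. by cofactor expansion or by noting that A is similar to its Jordan form J, which has the same characteristic polynomial as A) gives
  χ_A(x) = x^5 + 20*x^4 + 160*x^3 + 640*x^2 + 1280*x + 1024
which factors as (x + 4)^5. The eigenvalues (with algebraic multiplicities) are λ = -4 with multiplicity 5.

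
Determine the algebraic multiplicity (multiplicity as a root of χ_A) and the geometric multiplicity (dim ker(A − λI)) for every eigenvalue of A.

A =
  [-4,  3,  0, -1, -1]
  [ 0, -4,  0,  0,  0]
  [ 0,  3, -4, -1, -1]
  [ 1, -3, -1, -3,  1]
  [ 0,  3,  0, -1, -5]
λ = -4: alg = 5, geom = 3

Step 1 — factor the characteristic polynomial to read off the algebraic multiplicities:
  χ_A(x) = (x + 4)^5

Step 2 — compute geometric multiplicities via the rank-nullity identity g(λ) = n − rank(A − λI):
  rank(A − (-4)·I) = 2, so dim ker(A − (-4)·I) = n − 2 = 3

Summary:
  λ = -4: algebraic multiplicity = 5, geometric multiplicity = 3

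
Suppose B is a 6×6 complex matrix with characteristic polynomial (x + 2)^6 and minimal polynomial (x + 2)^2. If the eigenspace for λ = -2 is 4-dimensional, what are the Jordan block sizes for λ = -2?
Block sizes for λ = -2: [2, 2, 1, 1]

Step 1 — from the characteristic polynomial, algebraic multiplicity of λ = -2 is 6. From dim ker(B − (-2)·I) = 4, there are exactly 4 Jordan blocks for λ = -2.
Step 2 — from the minimal polynomial, the factor (x + 2)^2 tells us the largest block for λ = -2 has size 2.
Step 3 — with total size 6, 4 blocks, and largest block 2, the block sizes (in nonincreasing order) are [2, 2, 1, 1].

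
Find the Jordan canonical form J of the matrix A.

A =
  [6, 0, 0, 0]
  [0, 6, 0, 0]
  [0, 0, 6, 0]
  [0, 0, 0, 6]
J_1(6) ⊕ J_1(6) ⊕ J_1(6) ⊕ J_1(6)

The characteristic polynomial is
  det(x·I − A) = x^4 - 24*x^3 + 216*x^2 - 864*x + 1296 = (x - 6)^4

Eigenvalues and multiplicities (the geometric multiplicity of λ is n − rank(A − λI), which equals the number of Jordan blocks for λ):
  λ = 6: algebraic multiplicity = 4, geometric multiplicity = 4

Determining the block sizes for each eigenvalue:
  λ = 6: gm = am = 4, so every block has size 1 → block sizes [1, 1, 1, 1]

Assembling the blocks gives a Jordan form
J =
  [6, 0, 0, 0]
  [0, 6, 0, 0]
  [0, 0, 6, 0]
  [0, 0, 0, 6]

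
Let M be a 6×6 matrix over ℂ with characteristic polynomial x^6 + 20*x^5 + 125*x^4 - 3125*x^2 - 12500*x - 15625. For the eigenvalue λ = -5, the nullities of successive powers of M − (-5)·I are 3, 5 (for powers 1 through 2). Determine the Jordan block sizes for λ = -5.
Block sizes for λ = -5: [2, 2, 1]

From the dimensions of kernels of powers, the number of Jordan blocks of size at least j is d_j − d_{j−1} where d_j = dim ker(N^j) (with d_0 = 0). Computing the differences gives [3, 2].
The number of blocks of size exactly k is (#blocks of size ≥ k) − (#blocks of size ≥ k + 1), so the partition is: 1 block(s) of size 1, 2 block(s) of size 2.
In nonincreasing order the block sizes are [2, 2, 1].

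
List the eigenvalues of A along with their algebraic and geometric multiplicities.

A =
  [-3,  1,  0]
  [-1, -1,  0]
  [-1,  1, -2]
λ = -2: alg = 3, geom = 2

Step 1 — factor the characteristic polynomial to read off the algebraic multiplicities:
  χ_A(x) = (x + 2)^3

Step 2 — compute geometric multiplicities via the rank-nullity identity g(λ) = n − rank(A − λI):
  rank(A − (-2)·I) = 1, so dim ker(A − (-2)·I) = n − 1 = 2

Summary:
  λ = -2: algebraic multiplicity = 3, geometric multiplicity = 2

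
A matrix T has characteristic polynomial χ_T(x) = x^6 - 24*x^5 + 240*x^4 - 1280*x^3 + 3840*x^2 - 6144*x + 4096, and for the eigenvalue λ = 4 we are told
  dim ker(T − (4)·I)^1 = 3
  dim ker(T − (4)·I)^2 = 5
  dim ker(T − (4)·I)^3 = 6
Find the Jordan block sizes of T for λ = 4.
Block sizes for λ = 4: [3, 2, 1]

From the dimensions of kernels of powers, the number of Jordan blocks of size at least j is d_j − d_{j−1} where d_j = dim ker(N^j) (with d_0 = 0). Computing the differences gives [3, 2, 1].
The number of blocks of size exactly k is (#blocks of size ≥ k) − (#blocks of size ≥ k + 1), so the partition is: 1 block(s) of size 1, 1 block(s) of size 2, 1 block(s) of size 3.
In nonincreasing order the block sizes are [3, 2, 1].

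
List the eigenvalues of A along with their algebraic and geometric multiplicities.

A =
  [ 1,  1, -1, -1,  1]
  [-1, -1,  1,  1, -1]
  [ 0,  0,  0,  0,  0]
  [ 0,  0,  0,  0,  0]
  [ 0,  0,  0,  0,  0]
λ = 0: alg = 5, geom = 4

Step 1 — factor the characteristic polynomial to read off the algebraic multiplicities:
  χ_A(x) = x^5

Step 2 — compute geometric multiplicities via the rank-nullity identity g(λ) = n − rank(A − λI):
  rank(A − (0)·I) = 1, so dim ker(A − (0)·I) = n − 1 = 4

Summary:
  λ = 0: algebraic multiplicity = 5, geometric multiplicity = 4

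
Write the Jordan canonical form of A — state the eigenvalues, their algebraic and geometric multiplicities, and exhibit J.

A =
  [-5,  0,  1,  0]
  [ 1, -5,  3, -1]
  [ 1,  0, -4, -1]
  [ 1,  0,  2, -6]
J_3(-5) ⊕ J_1(-5)

The characteristic polynomial is
  det(x·I − A) = x^4 + 20*x^3 + 150*x^2 + 500*x + 625 = (x + 5)^4

Eigenvalues and multiplicities (the geometric multiplicity of λ is n − rank(A − λI), which equals the number of Jordan blocks for λ):
  λ = -5: algebraic multiplicity = 4, geometric multiplicity = 2

Determining the block sizes for each eigenvalue:
  λ = -5: with am = 4 and gm = 2, the partition is not yet determined (e.g. several partitions of 4 into 2 parts exist). Let N = A − (-5)·I. Computing rank(N^1) = 2, rank(N^2) = 1, rank(N^3) = 0; the number of blocks of size ≥ j is rank(N^{j−1}) − rank(N^j), giving [2, 1, 1]. So we have 1 block(s) of size 3, 1 block(s) of size 1 → block sizes [3, 1]

Assembling the blocks gives a Jordan form
J =
  [-5,  1,  0,  0]
  [ 0, -5,  1,  0]
  [ 0,  0, -5,  0]
  [ 0,  0,  0, -5]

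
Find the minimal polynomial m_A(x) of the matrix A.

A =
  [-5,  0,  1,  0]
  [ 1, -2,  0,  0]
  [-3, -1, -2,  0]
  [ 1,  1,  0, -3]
x^3 + 9*x^2 + 27*x + 27

The characteristic polynomial is χ_A(x) = (x + 3)^4, so the eigenvalues are known. The minimal polynomial is
  m_A(x) = Π_λ (x − λ)^{k_λ}
where k_λ is the size of the *largest* Jordan block for λ (equivalently, the smallest k with (A − λI)^k v = 0 for every generalised eigenvector v of λ).

  λ = -3: largest Jordan block has size 3, contributing (x + 3)^3

So m_A(x) = (x + 3)^3 = x^3 + 9*x^2 + 27*x + 27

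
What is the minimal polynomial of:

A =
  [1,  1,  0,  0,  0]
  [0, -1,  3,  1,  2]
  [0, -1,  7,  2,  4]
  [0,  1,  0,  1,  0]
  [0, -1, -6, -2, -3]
x^3 - 3*x^2 + 3*x - 1

The characteristic polynomial is χ_A(x) = (x - 1)^5, so the eigenvalues are known. The minimal polynomial is
  m_A(x) = Π_λ (x − λ)^{k_λ}
where k_λ is the size of the *largest* Jordan block for λ (equivalently, the smallest k with (A − λI)^k v = 0 for every generalised eigenvector v of λ).

  λ = 1: largest Jordan block has size 3, contributing (x − 1)^3

So m_A(x) = (x - 1)^3 = x^3 - 3*x^2 + 3*x - 1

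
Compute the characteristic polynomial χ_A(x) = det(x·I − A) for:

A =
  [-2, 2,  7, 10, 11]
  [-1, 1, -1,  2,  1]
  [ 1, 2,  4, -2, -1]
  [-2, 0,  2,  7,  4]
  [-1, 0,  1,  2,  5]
x^5 - 15*x^4 + 90*x^3 - 270*x^2 + 405*x - 243

Expanding det(x·I − A) (e.g. by cofactor expansion or by noting that A is similar to its Jordan form J, which has the same characteristic polynomial as A) gives
  χ_A(x) = x^5 - 15*x^4 + 90*x^3 - 270*x^2 + 405*x - 243
which factors as (x - 3)^5. The eigenvalues (with algebraic multiplicities) are λ = 3 with multiplicity 5.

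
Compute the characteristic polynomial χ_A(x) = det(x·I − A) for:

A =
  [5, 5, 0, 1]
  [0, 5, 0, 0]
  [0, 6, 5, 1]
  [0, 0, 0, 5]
x^4 - 20*x^3 + 150*x^2 - 500*x + 625

Expanding det(x·I − A) (e.g. by cofactor expansion or by noting that A is similar to its Jordan form J, which has the same characteristic polynomial as A) gives
  χ_A(x) = x^4 - 20*x^3 + 150*x^2 - 500*x + 625
which factors as (x - 5)^4. The eigenvalues (with algebraic multiplicities) are λ = 5 with multiplicity 4.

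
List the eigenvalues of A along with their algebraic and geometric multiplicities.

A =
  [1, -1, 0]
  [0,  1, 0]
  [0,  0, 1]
λ = 1: alg = 3, geom = 2

Step 1 — factor the characteristic polynomial to read off the algebraic multiplicities:
  χ_A(x) = (x - 1)^3

Step 2 — compute geometric multiplicities via the rank-nullity identity g(λ) = n − rank(A − λI):
  rank(A − (1)·I) = 1, so dim ker(A − (1)·I) = n − 1 = 2

Summary:
  λ = 1: algebraic multiplicity = 3, geometric multiplicity = 2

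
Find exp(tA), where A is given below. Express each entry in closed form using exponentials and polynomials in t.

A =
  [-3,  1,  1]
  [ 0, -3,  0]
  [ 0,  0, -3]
e^{tA} =
  [exp(-3*t), t*exp(-3*t), t*exp(-3*t)]
  [0, exp(-3*t), 0]
  [0, 0, exp(-3*t)]

Strategy: write A = P · J · P⁻¹ where J is a Jordan canonical form, so e^{tA} = P · e^{tJ} · P⁻¹, and e^{tJ} can be computed block-by-block.

A has Jordan form
J =
  [-3,  1,  0]
  [ 0, -3,  0]
  [ 0,  0, -3]
(up to reordering of blocks).

Per-block formulas:
  For a 2×2 Jordan block J_2(-3): exp(t · J_2(-3)) = e^(-3t)·(I + t·N), where N is the 2×2 nilpotent shift.
  For a 1×1 block at λ = -3: exp(t · [-3]) = [e^(-3t)].

After assembling e^{tJ} and conjugating by P, we get:

e^{tA} =
  [exp(-3*t), t*exp(-3*t), t*exp(-3*t)]
  [0, exp(-3*t), 0]
  [0, 0, exp(-3*t)]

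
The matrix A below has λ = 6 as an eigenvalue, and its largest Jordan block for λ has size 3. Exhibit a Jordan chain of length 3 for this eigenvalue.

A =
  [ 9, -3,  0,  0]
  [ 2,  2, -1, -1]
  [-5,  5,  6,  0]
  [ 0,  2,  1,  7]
A Jordan chain for λ = 6 of length 3:
v_1 = (3, 3, -5, -1)ᵀ
v_2 = (3, 2, -5, 0)ᵀ
v_3 = (1, 0, 0, 0)ᵀ

Let N = A − (6)·I. We want v_3 with N^3 v_3 = 0 but N^2 v_3 ≠ 0; then v_{j-1} := N · v_j for j = 3, …, 2.

Pick v_3 = (1, 0, 0, 0)ᵀ.
Then v_2 = N · v_3 = (3, 2, -5, 0)ᵀ.
Then v_1 = N · v_2 = (3, 3, -5, -1)ᵀ.

Sanity check: (A − (6)·I) v_1 = (0, 0, 0, 0)ᵀ = 0. ✓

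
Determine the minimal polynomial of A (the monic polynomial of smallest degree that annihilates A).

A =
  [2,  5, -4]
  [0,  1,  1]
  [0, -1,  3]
x^3 - 6*x^2 + 12*x - 8

The characteristic polynomial is χ_A(x) = (x - 2)^3, so the eigenvalues are known. The minimal polynomial is
  m_A(x) = Π_λ (x − λ)^{k_λ}
where k_λ is the size of the *largest* Jordan block for λ (equivalently, the smallest k with (A − λI)^k v = 0 for every generalised eigenvector v of λ).

  λ = 2: largest Jordan block has size 3, contributing (x − 2)^3

So m_A(x) = (x - 2)^3 = x^3 - 6*x^2 + 12*x - 8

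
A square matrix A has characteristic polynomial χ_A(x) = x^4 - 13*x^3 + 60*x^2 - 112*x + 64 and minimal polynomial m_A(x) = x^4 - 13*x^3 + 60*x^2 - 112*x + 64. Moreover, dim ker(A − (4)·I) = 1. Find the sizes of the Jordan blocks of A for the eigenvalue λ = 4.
Block sizes for λ = 4: [3]

Step 1 — from the characteristic polynomial, algebraic multiplicity of λ = 4 is 3. From dim ker(A − (4)·I) = 1, there are exactly 1 Jordan blocks for λ = 4.
Step 2 — from the minimal polynomial, the factor (x − 4)^3 tells us the largest block for λ = 4 has size 3.
Step 3 — with total size 3, 1 blocks, and largest block 3, the block sizes (in nonincreasing order) are [3].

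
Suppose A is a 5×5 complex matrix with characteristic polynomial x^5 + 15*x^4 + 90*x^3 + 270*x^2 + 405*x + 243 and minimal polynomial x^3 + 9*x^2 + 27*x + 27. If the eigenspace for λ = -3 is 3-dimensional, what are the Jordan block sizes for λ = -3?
Block sizes for λ = -3: [3, 1, 1]

Step 1 — from the characteristic polynomial, algebraic multiplicity of λ = -3 is 5. From dim ker(A − (-3)·I) = 3, there are exactly 3 Jordan blocks for λ = -3.
Step 2 — from the minimal polynomial, the factor (x + 3)^3 tells us the largest block for λ = -3 has size 3.
Step 3 — with total size 5, 3 blocks, and largest block 3, the block sizes (in nonincreasing order) are [3, 1, 1].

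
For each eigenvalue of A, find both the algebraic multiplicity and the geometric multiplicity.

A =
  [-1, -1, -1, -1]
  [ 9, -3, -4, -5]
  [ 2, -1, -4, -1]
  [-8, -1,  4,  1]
λ = -3: alg = 3, geom = 1; λ = 2: alg = 1, geom = 1

Step 1 — factor the characteristic polynomial to read off the algebraic multiplicities:
  χ_A(x) = (x - 2)*(x + 3)^3

Step 2 — compute geometric multiplicities via the rank-nullity identity g(λ) = n − rank(A − λI):
  rank(A − (-3)·I) = 3, so dim ker(A − (-3)·I) = n − 3 = 1
  rank(A − (2)·I) = 3, so dim ker(A − (2)·I) = n − 3 = 1

Summary:
  λ = -3: algebraic multiplicity = 3, geometric multiplicity = 1
  λ = 2: algebraic multiplicity = 1, geometric multiplicity = 1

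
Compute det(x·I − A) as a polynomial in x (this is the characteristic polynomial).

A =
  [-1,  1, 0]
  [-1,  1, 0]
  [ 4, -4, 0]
x^3

Expanding det(x·I − A) (e.g. by cofactor expansion or by noting that A is similar to its Jordan form J, which has the same characteristic polynomial as A) gives
  χ_A(x) = x^3
which factors as x^3. The eigenvalues (with algebraic multiplicities) are λ = 0 with multiplicity 3.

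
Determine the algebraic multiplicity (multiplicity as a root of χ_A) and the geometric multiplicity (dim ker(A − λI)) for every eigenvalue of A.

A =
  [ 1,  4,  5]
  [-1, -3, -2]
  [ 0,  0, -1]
λ = -1: alg = 3, geom = 1

Step 1 — factor the characteristic polynomial to read off the algebraic multiplicities:
  χ_A(x) = (x + 1)^3

Step 2 — compute geometric multiplicities via the rank-nullity identity g(λ) = n − rank(A − λI):
  rank(A − (-1)·I) = 2, so dim ker(A − (-1)·I) = n − 2 = 1

Summary:
  λ = -1: algebraic multiplicity = 3, geometric multiplicity = 1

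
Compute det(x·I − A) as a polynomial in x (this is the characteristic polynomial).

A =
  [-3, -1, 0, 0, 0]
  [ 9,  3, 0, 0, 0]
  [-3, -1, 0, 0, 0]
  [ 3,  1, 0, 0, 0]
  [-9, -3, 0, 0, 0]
x^5

Expanding det(x·I − A) (e.g. by cofactor expansion or by noting that A is similar to its Jordan form J, which has the same characteristic polynomial as A) gives
  χ_A(x) = x^5
which factors as x^5. The eigenvalues (with algebraic multiplicities) are λ = 0 with multiplicity 5.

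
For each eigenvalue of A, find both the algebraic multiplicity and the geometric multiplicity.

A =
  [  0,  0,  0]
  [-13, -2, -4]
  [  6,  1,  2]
λ = 0: alg = 3, geom = 1

Step 1 — factor the characteristic polynomial to read off the algebraic multiplicities:
  χ_A(x) = x^3

Step 2 — compute geometric multiplicities via the rank-nullity identity g(λ) = n − rank(A − λI):
  rank(A − (0)·I) = 2, so dim ker(A − (0)·I) = n − 2 = 1

Summary:
  λ = 0: algebraic multiplicity = 3, geometric multiplicity = 1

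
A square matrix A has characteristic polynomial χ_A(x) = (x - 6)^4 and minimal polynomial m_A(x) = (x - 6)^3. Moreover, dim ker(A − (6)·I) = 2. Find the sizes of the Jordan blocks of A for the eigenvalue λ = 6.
Block sizes for λ = 6: [3, 1]

Step 1 — from the characteristic polynomial, algebraic multiplicity of λ = 6 is 4. From dim ker(A − (6)·I) = 2, there are exactly 2 Jordan blocks for λ = 6.
Step 2 — from the minimal polynomial, the factor (x − 6)^3 tells us the largest block for λ = 6 has size 3.
Step 3 — with total size 4, 2 blocks, and largest block 3, the block sizes (in nonincreasing order) are [3, 1].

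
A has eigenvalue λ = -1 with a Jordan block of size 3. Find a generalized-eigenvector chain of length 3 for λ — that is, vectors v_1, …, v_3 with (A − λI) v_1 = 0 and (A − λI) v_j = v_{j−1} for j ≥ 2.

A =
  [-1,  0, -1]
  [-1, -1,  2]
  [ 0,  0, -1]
A Jordan chain for λ = -1 of length 3:
v_1 = (0, 1, 0)ᵀ
v_2 = (-1, 2, 0)ᵀ
v_3 = (0, 0, 1)ᵀ

Let N = A − (-1)·I. We want v_3 with N^3 v_3 = 0 but N^2 v_3 ≠ 0; then v_{j-1} := N · v_j for j = 3, …, 2.

Pick v_3 = (0, 0, 1)ᵀ.
Then v_2 = N · v_3 = (-1, 2, 0)ᵀ.
Then v_1 = N · v_2 = (0, 1, 0)ᵀ.

Sanity check: (A − (-1)·I) v_1 = (0, 0, 0)ᵀ = 0. ✓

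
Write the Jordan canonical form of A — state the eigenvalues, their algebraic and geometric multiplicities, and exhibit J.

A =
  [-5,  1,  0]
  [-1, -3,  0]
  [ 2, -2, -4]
J_2(-4) ⊕ J_1(-4)

The characteristic polynomial is
  det(x·I − A) = x^3 + 12*x^2 + 48*x + 64 = (x + 4)^3

Eigenvalues and multiplicities (the geometric multiplicity of λ is n − rank(A − λI), which equals the number of Jordan blocks for λ):
  λ = -4: algebraic multiplicity = 3, geometric multiplicity = 2

Determining the block sizes for each eigenvalue:
  λ = -4: 2 blocks summing to 3 forces exactly one block of size 2 and the rest size 1 → block sizes [2, 1]

Assembling the blocks gives a Jordan form
J =
  [-4,  1,  0]
  [ 0, -4,  0]
  [ 0,  0, -4]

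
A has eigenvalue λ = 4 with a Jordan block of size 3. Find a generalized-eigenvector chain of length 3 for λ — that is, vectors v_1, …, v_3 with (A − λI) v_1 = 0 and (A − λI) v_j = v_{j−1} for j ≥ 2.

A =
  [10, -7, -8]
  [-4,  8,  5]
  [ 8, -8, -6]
A Jordan chain for λ = 4 of length 3:
v_1 = (-6, 4, -8)ᵀ
v_2 = (-7, 4, -8)ᵀ
v_3 = (0, 1, 0)ᵀ

Let N = A − (4)·I. We want v_3 with N^3 v_3 = 0 but N^2 v_3 ≠ 0; then v_{j-1} := N · v_j for j = 3, …, 2.

Pick v_3 = (0, 1, 0)ᵀ.
Then v_2 = N · v_3 = (-7, 4, -8)ᵀ.
Then v_1 = N · v_2 = (-6, 4, -8)ᵀ.

Sanity check: (A − (4)·I) v_1 = (0, 0, 0)ᵀ = 0. ✓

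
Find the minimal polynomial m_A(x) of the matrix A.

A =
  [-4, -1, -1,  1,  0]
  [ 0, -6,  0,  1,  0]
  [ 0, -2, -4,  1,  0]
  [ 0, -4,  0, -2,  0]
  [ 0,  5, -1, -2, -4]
x^2 + 8*x + 16

The characteristic polynomial is χ_A(x) = (x + 4)^5, so the eigenvalues are known. The minimal polynomial is
  m_A(x) = Π_λ (x − λ)^{k_λ}
where k_λ is the size of the *largest* Jordan block for λ (equivalently, the smallest k with (A − λI)^k v = 0 for every generalised eigenvector v of λ).

  λ = -4: largest Jordan block has size 2, contributing (x + 4)^2

So m_A(x) = (x + 4)^2 = x^2 + 8*x + 16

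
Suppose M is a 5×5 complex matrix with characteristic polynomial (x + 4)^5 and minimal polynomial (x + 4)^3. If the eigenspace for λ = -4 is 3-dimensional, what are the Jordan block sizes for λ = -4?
Block sizes for λ = -4: [3, 1, 1]

Step 1 — from the characteristic polynomial, algebraic multiplicity of λ = -4 is 5. From dim ker(M − (-4)·I) = 3, there are exactly 3 Jordan blocks for λ = -4.
Step 2 — from the minimal polynomial, the factor (x + 4)^3 tells us the largest block for λ = -4 has size 3.
Step 3 — with total size 5, 3 blocks, and largest block 3, the block sizes (in nonincreasing order) are [3, 1, 1].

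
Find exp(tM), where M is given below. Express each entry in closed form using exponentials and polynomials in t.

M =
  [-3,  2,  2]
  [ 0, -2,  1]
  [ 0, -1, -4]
e^{tM} =
  [exp(-3*t), 2*t*exp(-3*t), 2*t*exp(-3*t)]
  [0, t*exp(-3*t) + exp(-3*t), t*exp(-3*t)]
  [0, -t*exp(-3*t), -t*exp(-3*t) + exp(-3*t)]

Strategy: write M = P · J · P⁻¹ where J is a Jordan canonical form, so e^{tM} = P · e^{tJ} · P⁻¹, and e^{tJ} can be computed block-by-block.

M has Jordan form
J =
  [-3,  1,  0]
  [ 0, -3,  0]
  [ 0,  0, -3]
(up to reordering of blocks).

Per-block formulas:
  For a 1×1 block at λ = -3: exp(t · [-3]) = [e^(-3t)].
  For a 2×2 Jordan block J_2(-3): exp(t · J_2(-3)) = e^(-3t)·(I + t·N), where N is the 2×2 nilpotent shift.

After assembling e^{tJ} and conjugating by P, we get:

e^{tM} =
  [exp(-3*t), 2*t*exp(-3*t), 2*t*exp(-3*t)]
  [0, t*exp(-3*t) + exp(-3*t), t*exp(-3*t)]
  [0, -t*exp(-3*t), -t*exp(-3*t) + exp(-3*t)]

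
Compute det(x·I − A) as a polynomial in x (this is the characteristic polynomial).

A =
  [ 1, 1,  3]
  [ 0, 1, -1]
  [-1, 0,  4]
x^3 - 6*x^2 + 12*x - 8

Expanding det(x·I − A) (e.g. by cofactor expansion or by noting that A is similar to its Jordan form J, which has the same characteristic polynomial as A) gives
  χ_A(x) = x^3 - 6*x^2 + 12*x - 8
which factors as (x - 2)^3. The eigenvalues (with algebraic multiplicities) are λ = 2 with multiplicity 3.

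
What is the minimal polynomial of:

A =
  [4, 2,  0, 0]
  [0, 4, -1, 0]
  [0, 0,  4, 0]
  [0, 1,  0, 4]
x^3 - 12*x^2 + 48*x - 64

The characteristic polynomial is χ_A(x) = (x - 4)^4, so the eigenvalues are known. The minimal polynomial is
  m_A(x) = Π_λ (x − λ)^{k_λ}
where k_λ is the size of the *largest* Jordan block for λ (equivalently, the smallest k with (A − λI)^k v = 0 for every generalised eigenvector v of λ).

  λ = 4: largest Jordan block has size 3, contributing (x − 4)^3

So m_A(x) = (x - 4)^3 = x^3 - 12*x^2 + 48*x - 64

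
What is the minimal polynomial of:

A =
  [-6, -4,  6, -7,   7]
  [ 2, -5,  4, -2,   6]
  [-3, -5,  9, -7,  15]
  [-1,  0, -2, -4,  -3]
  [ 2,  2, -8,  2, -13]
x^4 + 16*x^3 + 94*x^2 + 240*x + 225

The characteristic polynomial is χ_A(x) = (x + 3)^3*(x + 5)^2, so the eigenvalues are known. The minimal polynomial is
  m_A(x) = Π_λ (x − λ)^{k_λ}
where k_λ is the size of the *largest* Jordan block for λ (equivalently, the smallest k with (A − λI)^k v = 0 for every generalised eigenvector v of λ).

  λ = -5: largest Jordan block has size 2, contributing (x + 5)^2
  λ = -3: largest Jordan block has size 2, contributing (x + 3)^2

So m_A(x) = (x + 3)^2*(x + 5)^2 = x^4 + 16*x^3 + 94*x^2 + 240*x + 225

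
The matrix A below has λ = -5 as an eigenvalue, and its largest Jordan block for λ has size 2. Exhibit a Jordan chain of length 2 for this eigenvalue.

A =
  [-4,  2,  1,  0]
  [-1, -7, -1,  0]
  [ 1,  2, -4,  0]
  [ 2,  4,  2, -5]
A Jordan chain for λ = -5 of length 2:
v_1 = (1, -1, 1, 2)ᵀ
v_2 = (1, 0, 0, 0)ᵀ

Let N = A − (-5)·I. We want v_2 with N^2 v_2 = 0 but N^1 v_2 ≠ 0; then v_{j-1} := N · v_j for j = 2, …, 2.

Pick v_2 = (1, 0, 0, 0)ᵀ.
Then v_1 = N · v_2 = (1, -1, 1, 2)ᵀ.

Sanity check: (A − (-5)·I) v_1 = (0, 0, 0, 0)ᵀ = 0. ✓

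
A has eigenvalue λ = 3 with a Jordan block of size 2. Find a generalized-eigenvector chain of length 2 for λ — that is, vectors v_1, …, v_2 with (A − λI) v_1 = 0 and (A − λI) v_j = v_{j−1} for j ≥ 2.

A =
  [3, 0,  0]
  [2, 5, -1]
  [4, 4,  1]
A Jordan chain for λ = 3 of length 2:
v_1 = (0, 2, 4)ᵀ
v_2 = (1, 0, 0)ᵀ

Let N = A − (3)·I. We want v_2 with N^2 v_2 = 0 but N^1 v_2 ≠ 0; then v_{j-1} := N · v_j for j = 2, …, 2.

Pick v_2 = (1, 0, 0)ᵀ.
Then v_1 = N · v_2 = (0, 2, 4)ᵀ.

Sanity check: (A − (3)·I) v_1 = (0, 0, 0)ᵀ = 0. ✓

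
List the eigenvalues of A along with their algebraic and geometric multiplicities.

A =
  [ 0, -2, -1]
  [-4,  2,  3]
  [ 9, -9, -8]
λ = -2: alg = 3, geom = 1

Step 1 — factor the characteristic polynomial to read off the algebraic multiplicities:
  χ_A(x) = (x + 2)^3

Step 2 — compute geometric multiplicities via the rank-nullity identity g(λ) = n − rank(A − λI):
  rank(A − (-2)·I) = 2, so dim ker(A − (-2)·I) = n − 2 = 1

Summary:
  λ = -2: algebraic multiplicity = 3, geometric multiplicity = 1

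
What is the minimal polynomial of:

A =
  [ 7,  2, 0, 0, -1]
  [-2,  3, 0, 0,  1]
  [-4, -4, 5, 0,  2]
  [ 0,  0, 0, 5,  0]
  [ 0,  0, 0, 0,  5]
x^2 - 10*x + 25

The characteristic polynomial is χ_A(x) = (x - 5)^5, so the eigenvalues are known. The minimal polynomial is
  m_A(x) = Π_λ (x − λ)^{k_λ}
where k_λ is the size of the *largest* Jordan block for λ (equivalently, the smallest k with (A − λI)^k v = 0 for every generalised eigenvector v of λ).

  λ = 5: largest Jordan block has size 2, contributing (x − 5)^2

So m_A(x) = (x - 5)^2 = x^2 - 10*x + 25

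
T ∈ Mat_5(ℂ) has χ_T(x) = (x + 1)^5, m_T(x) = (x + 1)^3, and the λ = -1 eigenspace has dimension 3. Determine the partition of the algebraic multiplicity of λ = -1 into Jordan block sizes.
Block sizes for λ = -1: [3, 1, 1]

Step 1 — from the characteristic polynomial, algebraic multiplicity of λ = -1 is 5. From dim ker(T − (-1)·I) = 3, there are exactly 3 Jordan blocks for λ = -1.
Step 2 — from the minimal polynomial, the factor (x + 1)^3 tells us the largest block for λ = -1 has size 3.
Step 3 — with total size 5, 3 blocks, and largest block 3, the block sizes (in nonincreasing order) are [3, 1, 1].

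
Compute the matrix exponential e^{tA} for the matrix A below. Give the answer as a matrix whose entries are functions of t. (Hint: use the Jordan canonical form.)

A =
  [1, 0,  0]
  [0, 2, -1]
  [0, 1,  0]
e^{tA} =
  [exp(t), 0, 0]
  [0, t*exp(t) + exp(t), -t*exp(t)]
  [0, t*exp(t), -t*exp(t) + exp(t)]

Strategy: write A = P · J · P⁻¹ where J is a Jordan canonical form, so e^{tA} = P · e^{tJ} · P⁻¹, and e^{tJ} can be computed block-by-block.

A has Jordan form
J =
  [1, 1, 0]
  [0, 1, 0]
  [0, 0, 1]
(up to reordering of blocks).

Per-block formulas:
  For a 1×1 block at λ = 1: exp(t · [1]) = [e^(1t)].
  For a 2×2 Jordan block J_2(1): exp(t · J_2(1)) = e^(1t)·(I + t·N), where N is the 2×2 nilpotent shift.

After assembling e^{tJ} and conjugating by P, we get:

e^{tA} =
  [exp(t), 0, 0]
  [0, t*exp(t) + exp(t), -t*exp(t)]
  [0, t*exp(t), -t*exp(t) + exp(t)]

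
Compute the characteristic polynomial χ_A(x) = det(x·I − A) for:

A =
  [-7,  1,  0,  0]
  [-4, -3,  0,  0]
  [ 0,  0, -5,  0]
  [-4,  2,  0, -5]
x^4 + 20*x^3 + 150*x^2 + 500*x + 625

Expanding det(x·I − A) (e.g. by cofactor expansion or by noting that A is similar to its Jordan form J, which has the same characteristic polynomial as A) gives
  χ_A(x) = x^4 + 20*x^3 + 150*x^2 + 500*x + 625
which factors as (x + 5)^4. The eigenvalues (with algebraic multiplicities) are λ = -5 with multiplicity 4.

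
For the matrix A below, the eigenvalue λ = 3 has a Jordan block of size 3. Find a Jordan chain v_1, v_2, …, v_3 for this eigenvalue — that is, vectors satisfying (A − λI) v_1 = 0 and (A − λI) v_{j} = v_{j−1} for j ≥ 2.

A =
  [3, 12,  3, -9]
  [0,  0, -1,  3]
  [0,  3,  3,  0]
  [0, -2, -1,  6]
A Jordan chain for λ = 3 of length 3:
v_1 = (-9, 0, -9, -3)ᵀ
v_2 = (12, -3, 3, -2)ᵀ
v_3 = (0, 1, 0, 0)ᵀ

Let N = A − (3)·I. We want v_3 with N^3 v_3 = 0 but N^2 v_3 ≠ 0; then v_{j-1} := N · v_j for j = 3, …, 2.

Pick v_3 = (0, 1, 0, 0)ᵀ.
Then v_2 = N · v_3 = (12, -3, 3, -2)ᵀ.
Then v_1 = N · v_2 = (-9, 0, -9, -3)ᵀ.

Sanity check: (A − (3)·I) v_1 = (0, 0, 0, 0)ᵀ = 0. ✓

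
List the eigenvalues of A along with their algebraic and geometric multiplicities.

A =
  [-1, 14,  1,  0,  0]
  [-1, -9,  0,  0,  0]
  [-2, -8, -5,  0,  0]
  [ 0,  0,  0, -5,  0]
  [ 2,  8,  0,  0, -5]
λ = -5: alg = 5, geom = 3

Step 1 — factor the characteristic polynomial to read off the algebraic multiplicities:
  χ_A(x) = (x + 5)^5

Step 2 — compute geometric multiplicities via the rank-nullity identity g(λ) = n − rank(A − λI):
  rank(A − (-5)·I) = 2, so dim ker(A − (-5)·I) = n − 2 = 3

Summary:
  λ = -5: algebraic multiplicity = 5, geometric multiplicity = 3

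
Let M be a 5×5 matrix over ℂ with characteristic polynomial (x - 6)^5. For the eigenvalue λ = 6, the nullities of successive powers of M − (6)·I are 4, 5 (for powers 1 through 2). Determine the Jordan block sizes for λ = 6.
Block sizes for λ = 6: [2, 1, 1, 1]

From the dimensions of kernels of powers, the number of Jordan blocks of size at least j is d_j − d_{j−1} where d_j = dim ker(N^j) (with d_0 = 0). Computing the differences gives [4, 1].
The number of blocks of size exactly k is (#blocks of size ≥ k) − (#blocks of size ≥ k + 1), so the partition is: 3 block(s) of size 1, 1 block(s) of size 2.
In nonincreasing order the block sizes are [2, 1, 1, 1].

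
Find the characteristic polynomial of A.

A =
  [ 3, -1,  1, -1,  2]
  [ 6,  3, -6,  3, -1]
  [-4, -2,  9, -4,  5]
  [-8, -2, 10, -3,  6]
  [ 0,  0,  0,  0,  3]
x^5 - 15*x^4 + 90*x^3 - 270*x^2 + 405*x - 243

Expanding det(x·I − A) (e.g. by cofactor expansion or by noting that A is similar to its Jordan form J, which has the same characteristic polynomial as A) gives
  χ_A(x) = x^5 - 15*x^4 + 90*x^3 - 270*x^2 + 405*x - 243
which factors as (x - 3)^5. The eigenvalues (with algebraic multiplicities) are λ = 3 with multiplicity 5.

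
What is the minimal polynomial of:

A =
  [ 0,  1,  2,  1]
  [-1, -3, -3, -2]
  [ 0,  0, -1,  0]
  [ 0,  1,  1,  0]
x^3 + 3*x^2 + 3*x + 1

The characteristic polynomial is χ_A(x) = (x + 1)^4, so the eigenvalues are known. The minimal polynomial is
  m_A(x) = Π_λ (x − λ)^{k_λ}
where k_λ is the size of the *largest* Jordan block for λ (equivalently, the smallest k with (A − λI)^k v = 0 for every generalised eigenvector v of λ).

  λ = -1: largest Jordan block has size 3, contributing (x + 1)^3

So m_A(x) = (x + 1)^3 = x^3 + 3*x^2 + 3*x + 1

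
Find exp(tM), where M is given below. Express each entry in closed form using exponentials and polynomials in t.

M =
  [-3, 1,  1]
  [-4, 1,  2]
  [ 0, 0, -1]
e^{tM} =
  [-2*t*exp(-t) + exp(-t), t*exp(-t), t*exp(-t)]
  [-4*t*exp(-t), 2*t*exp(-t) + exp(-t), 2*t*exp(-t)]
  [0, 0, exp(-t)]

Strategy: write M = P · J · P⁻¹ where J is a Jordan canonical form, so e^{tM} = P · e^{tJ} · P⁻¹, and e^{tJ} can be computed block-by-block.

M has Jordan form
J =
  [-1,  1,  0]
  [ 0, -1,  0]
  [ 0,  0, -1]
(up to reordering of blocks).

Per-block formulas:
  For a 2×2 Jordan block J_2(-1): exp(t · J_2(-1)) = e^(-1t)·(I + t·N), where N is the 2×2 nilpotent shift.
  For a 1×1 block at λ = -1: exp(t · [-1]) = [e^(-1t)].

After assembling e^{tJ} and conjugating by P, we get:

e^{tM} =
  [-2*t*exp(-t) + exp(-t), t*exp(-t), t*exp(-t)]
  [-4*t*exp(-t), 2*t*exp(-t) + exp(-t), 2*t*exp(-t)]
  [0, 0, exp(-t)]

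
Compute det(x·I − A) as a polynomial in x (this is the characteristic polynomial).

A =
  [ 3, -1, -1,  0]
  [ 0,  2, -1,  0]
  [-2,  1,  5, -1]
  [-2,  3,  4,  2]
x^4 - 12*x^3 + 54*x^2 - 108*x + 81

Expanding det(x·I − A) (e.g. by cofactor expansion or by noting that A is similar to its Jordan form J, which has the same characteristic polynomial as A) gives
  χ_A(x) = x^4 - 12*x^3 + 54*x^2 - 108*x + 81
which factors as (x - 3)^4. The eigenvalues (with algebraic multiplicities) are λ = 3 with multiplicity 4.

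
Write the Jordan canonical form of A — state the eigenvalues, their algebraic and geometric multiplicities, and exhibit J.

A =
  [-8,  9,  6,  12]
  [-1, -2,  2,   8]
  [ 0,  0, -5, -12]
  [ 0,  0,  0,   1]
J_2(-5) ⊕ J_1(-5) ⊕ J_1(1)

The characteristic polynomial is
  det(x·I − A) = x^4 + 14*x^3 + 60*x^2 + 50*x - 125 = (x - 1)*(x + 5)^3

Eigenvalues and multiplicities (the geometric multiplicity of λ is n − rank(A − λI), which equals the number of Jordan blocks for λ):
  λ = -5: algebraic multiplicity = 3, geometric multiplicity = 2
  λ = 1: algebraic multiplicity = 1, geometric multiplicity = 1

Determining the block sizes for each eigenvalue:
  λ = -5: 2 blocks summing to 3 forces exactly one block of size 2 and the rest size 1 → block sizes [2, 1]
  λ = 1: one block (gm = 1), so the single block has size am = 1 → block sizes [1]

Assembling the blocks gives a Jordan form
J =
  [-5,  1,  0, 0]
  [ 0, -5,  0, 0]
  [ 0,  0, -5, 0]
  [ 0,  0,  0, 1]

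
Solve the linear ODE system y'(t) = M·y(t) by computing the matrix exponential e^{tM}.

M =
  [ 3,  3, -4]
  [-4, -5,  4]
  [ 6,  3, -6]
e^{tM} =
  [6*t*exp(-3*t) + exp(-3*t), 3*t*exp(-3*t), -4*t*exp(-3*t)]
  [-12*t*exp(-3*t) + 8*exp(-2*t) - 8*exp(-3*t), -6*t*exp(-3*t) + 4*exp(-2*t) - 3*exp(-3*t), 8*t*exp(-3*t) - 4*exp(-2*t) + 4*exp(-3*t)]
  [6*exp(-2*t) - 6*exp(-3*t), 3*exp(-2*t) - 3*exp(-3*t), -3*exp(-2*t) + 4*exp(-3*t)]

Strategy: write M = P · J · P⁻¹ where J is a Jordan canonical form, so e^{tM} = P · e^{tJ} · P⁻¹, and e^{tJ} can be computed block-by-block.

M has Jordan form
J =
  [-3,  1,  0]
  [ 0, -3,  0]
  [ 0,  0, -2]
(up to reordering of blocks).

Per-block formulas:
  For a 1×1 block at λ = -2: exp(t · [-2]) = [e^(-2t)].
  For a 2×2 Jordan block J_2(-3): exp(t · J_2(-3)) = e^(-3t)·(I + t·N), where N is the 2×2 nilpotent shift.

After assembling e^{tJ} and conjugating by P, we get:

e^{tM} =
  [6*t*exp(-3*t) + exp(-3*t), 3*t*exp(-3*t), -4*t*exp(-3*t)]
  [-12*t*exp(-3*t) + 8*exp(-2*t) - 8*exp(-3*t), -6*t*exp(-3*t) + 4*exp(-2*t) - 3*exp(-3*t), 8*t*exp(-3*t) - 4*exp(-2*t) + 4*exp(-3*t)]
  [6*exp(-2*t) - 6*exp(-3*t), 3*exp(-2*t) - 3*exp(-3*t), -3*exp(-2*t) + 4*exp(-3*t)]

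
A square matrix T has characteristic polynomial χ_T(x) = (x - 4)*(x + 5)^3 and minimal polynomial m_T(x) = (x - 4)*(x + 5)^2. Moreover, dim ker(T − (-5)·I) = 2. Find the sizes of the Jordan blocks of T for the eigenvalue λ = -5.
Block sizes for λ = -5: [2, 1]

Step 1 — from the characteristic polynomial, algebraic multiplicity of λ = -5 is 3. From dim ker(T − (-5)·I) = 2, there are exactly 2 Jordan blocks for λ = -5.
Step 2 — from the minimal polynomial, the factor (x + 5)^2 tells us the largest block for λ = -5 has size 2.
Step 3 — with total size 3, 2 blocks, and largest block 2, the block sizes (in nonincreasing order) are [2, 1].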